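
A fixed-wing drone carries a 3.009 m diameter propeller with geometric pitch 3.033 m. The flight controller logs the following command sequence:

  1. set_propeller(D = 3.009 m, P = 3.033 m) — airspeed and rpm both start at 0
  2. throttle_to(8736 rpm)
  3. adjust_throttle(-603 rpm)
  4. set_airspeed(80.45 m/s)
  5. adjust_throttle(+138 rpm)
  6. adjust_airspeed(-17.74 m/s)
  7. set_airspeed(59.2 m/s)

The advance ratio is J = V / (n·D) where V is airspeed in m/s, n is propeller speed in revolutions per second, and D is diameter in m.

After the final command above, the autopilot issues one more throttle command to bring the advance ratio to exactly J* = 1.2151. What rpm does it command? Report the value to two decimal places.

set_propeller: D = 3.009 m, P = 3.033 m (p = P/D = 1.007976); state ← (V=0, rpm=0)
throttle_to(8736): rpm ← 8736
adjust_throttle(-603): rpm ← 8736 -603 = 8133
set_airspeed(80.45): V ← 80.45 m/s
adjust_throttle(+138): rpm ← 8133 +138 = 8271
adjust_airspeed(-17.74): V ← 80.45 -17.74 = 62.71 m/s
set_airspeed(59.2): V ← 59.2 m/s
final state: V = 59.2 m/s, rpm = 8271 → n = rpm/60 = 137.850000 rev/s
target J* = 1.2151; solve J* = V/(n·D) for n: n = V/(J*·D) = 59.2/(1.2151 × 3.009) = 16.191515 rev/s
rpm = 60·n = 971.490926

rpm = 971.49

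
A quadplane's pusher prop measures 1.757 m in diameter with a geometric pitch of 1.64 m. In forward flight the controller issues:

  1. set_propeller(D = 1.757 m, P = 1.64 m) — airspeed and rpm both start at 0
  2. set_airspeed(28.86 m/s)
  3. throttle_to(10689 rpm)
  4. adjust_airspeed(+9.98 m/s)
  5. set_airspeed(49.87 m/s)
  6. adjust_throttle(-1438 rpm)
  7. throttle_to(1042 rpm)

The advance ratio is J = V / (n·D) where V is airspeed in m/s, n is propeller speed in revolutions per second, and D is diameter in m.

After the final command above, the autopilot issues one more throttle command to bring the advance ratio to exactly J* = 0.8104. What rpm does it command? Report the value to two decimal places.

set_propeller: D = 1.757 m, P = 1.64 m (p = P/D = 0.933409); state ← (V=0, rpm=0)
set_airspeed(28.86): V ← 28.86 m/s
throttle_to(10689): rpm ← 10689
adjust_airspeed(+9.98): V ← 28.86 +9.98 = 38.84 m/s
set_airspeed(49.87): V ← 49.87 m/s
adjust_throttle(-1438): rpm ← 10689 -1438 = 9251
throttle_to(1042): rpm ← 1042
final state: V = 49.87 m/s, rpm = 1042 → n = rpm/60 = 17.366667 rev/s
target J* = 0.8104; solve J* = V/(n·D) for n: n = V/(J*·D) = 49.87/(0.8104 × 1.757) = 35.024196 rev/s
rpm = 60·n = 2101.451759

rpm = 2101.45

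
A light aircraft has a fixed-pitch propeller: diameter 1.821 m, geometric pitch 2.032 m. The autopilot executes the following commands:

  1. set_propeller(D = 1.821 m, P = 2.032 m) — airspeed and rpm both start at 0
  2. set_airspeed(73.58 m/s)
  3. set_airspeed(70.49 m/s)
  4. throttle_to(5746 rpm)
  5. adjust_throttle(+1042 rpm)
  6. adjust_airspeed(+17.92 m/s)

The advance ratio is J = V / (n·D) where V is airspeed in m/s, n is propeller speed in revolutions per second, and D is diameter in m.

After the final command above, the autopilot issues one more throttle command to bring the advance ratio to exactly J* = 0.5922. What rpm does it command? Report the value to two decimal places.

rpm = 4918.97

set_propeller: D = 1.821 m, P = 2.032 m (p = P/D = 1.115870); state ← (V=0, rpm=0)
set_airspeed(73.58): V ← 73.58 m/s
set_airspeed(70.49): V ← 70.49 m/s
throttle_to(5746): rpm ← 5746
adjust_throttle(+1042): rpm ← 5746 +1042 = 6788
adjust_airspeed(+17.92): V ← 70.49 +17.92 = 88.41 m/s
final state: V = 88.41 m/s, rpm = 6788 → n = rpm/60 = 113.133333 rev/s
target J* = 0.5922; solve J* = V/(n·D) for n: n = V/(J*·D) = 88.41/(0.5922 × 1.821) = 81.982856 rev/s
rpm = 60·n = 4918.971339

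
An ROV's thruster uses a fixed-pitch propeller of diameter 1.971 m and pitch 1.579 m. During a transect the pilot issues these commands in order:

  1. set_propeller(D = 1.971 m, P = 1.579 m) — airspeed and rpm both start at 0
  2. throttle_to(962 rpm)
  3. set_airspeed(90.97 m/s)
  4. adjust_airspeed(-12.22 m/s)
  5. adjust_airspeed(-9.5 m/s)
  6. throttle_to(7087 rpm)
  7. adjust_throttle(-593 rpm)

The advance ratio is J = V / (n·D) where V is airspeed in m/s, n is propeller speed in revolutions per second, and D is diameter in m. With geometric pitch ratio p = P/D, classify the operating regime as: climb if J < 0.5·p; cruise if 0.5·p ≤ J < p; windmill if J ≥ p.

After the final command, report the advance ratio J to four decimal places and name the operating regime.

J = 0.3246, regime = climb

set_propeller: D = 1.971 m, P = 1.579 m (p = P/D = 0.801116); state ← (V=0, rpm=0)
throttle_to(962): rpm ← 962
set_airspeed(90.97): V ← 90.97 m/s
adjust_airspeed(-12.22): V ← 90.97 -12.22 = 78.75 m/s
adjust_airspeed(-9.5): V ← 78.75 -9.5 = 69.25 m/s
throttle_to(7087): rpm ← 7087
adjust_throttle(-593): rpm ← 7087 -593 = 6494
final state: V = 69.25 m/s, rpm = 6494 → n = rpm/60 = 108.233333 rev/s
J = V / (n·D) = 69.25 / (108.233333 × 1.971) = 0.324618
regime bands: climb J<0.4006 | cruise [0.4006, 0.8011) | windmill J≥0.8011
J = 0.3246 → climb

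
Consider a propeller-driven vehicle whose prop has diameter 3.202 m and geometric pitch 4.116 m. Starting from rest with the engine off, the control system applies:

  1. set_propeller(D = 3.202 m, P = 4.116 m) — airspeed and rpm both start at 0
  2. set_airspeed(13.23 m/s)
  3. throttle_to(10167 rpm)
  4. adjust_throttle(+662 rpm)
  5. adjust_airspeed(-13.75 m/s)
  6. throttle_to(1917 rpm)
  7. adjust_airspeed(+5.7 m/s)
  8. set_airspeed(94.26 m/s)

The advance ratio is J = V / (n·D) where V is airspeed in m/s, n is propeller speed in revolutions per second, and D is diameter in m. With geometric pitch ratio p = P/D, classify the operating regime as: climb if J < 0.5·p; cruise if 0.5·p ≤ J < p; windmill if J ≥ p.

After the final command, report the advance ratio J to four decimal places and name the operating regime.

J = 0.9214, regime = cruise

set_propeller: D = 3.202 m, P = 4.116 m (p = P/D = 1.285447); state ← (V=0, rpm=0)
set_airspeed(13.23): V ← 13.23 m/s
throttle_to(10167): rpm ← 10167
adjust_throttle(+662): rpm ← 10167 +662 = 10829
adjust_airspeed(-13.75): V ← 13.23 -13.75 = -0.52 m/s
throttle_to(1917): rpm ← 1917
adjust_airspeed(+5.7): V ← -0.52 +5.7 = 5.18 m/s
set_airspeed(94.26): V ← 94.26 m/s
final state: V = 94.26 m/s, rpm = 1917 → n = rpm/60 = 31.950000 rev/s
J = V / (n·D) = 94.26 / (31.950000 × 3.202) = 0.921372
regime bands: climb J<0.6427 | cruise [0.6427, 1.2854) | windmill J≥1.2854
J = 0.9214 → cruise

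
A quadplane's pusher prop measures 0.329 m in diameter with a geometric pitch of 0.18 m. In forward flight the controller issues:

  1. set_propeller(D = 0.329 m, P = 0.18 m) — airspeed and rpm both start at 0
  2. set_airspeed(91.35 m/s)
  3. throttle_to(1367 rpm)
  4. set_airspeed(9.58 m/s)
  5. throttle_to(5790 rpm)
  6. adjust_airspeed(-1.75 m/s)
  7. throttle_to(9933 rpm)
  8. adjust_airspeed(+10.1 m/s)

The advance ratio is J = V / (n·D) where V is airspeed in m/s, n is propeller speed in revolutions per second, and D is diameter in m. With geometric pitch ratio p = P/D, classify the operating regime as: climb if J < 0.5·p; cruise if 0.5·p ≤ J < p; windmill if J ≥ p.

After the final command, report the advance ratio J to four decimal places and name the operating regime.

set_propeller: D = 0.329 m, P = 0.18 m (p = P/D = 0.547112); state ← (V=0, rpm=0)
set_airspeed(91.35): V ← 91.35 m/s
throttle_to(1367): rpm ← 1367
set_airspeed(9.58): V ← 9.58 m/s
throttle_to(5790): rpm ← 5790
adjust_airspeed(-1.75): V ← 9.58 -1.75 = 7.83 m/s
throttle_to(9933): rpm ← 9933
adjust_airspeed(+10.1): V ← 7.83 +10.1 = 17.93 m/s
final state: V = 17.93 m/s, rpm = 9933 → n = rpm/60 = 165.550000 rev/s
J = V / (n·D) = 17.93 / (165.550000 × 0.329) = 0.329196
regime bands: climb J<0.2736 | cruise [0.2736, 0.5471) | windmill J≥0.5471
J = 0.3292 → cruise

J = 0.3292, regime = cruise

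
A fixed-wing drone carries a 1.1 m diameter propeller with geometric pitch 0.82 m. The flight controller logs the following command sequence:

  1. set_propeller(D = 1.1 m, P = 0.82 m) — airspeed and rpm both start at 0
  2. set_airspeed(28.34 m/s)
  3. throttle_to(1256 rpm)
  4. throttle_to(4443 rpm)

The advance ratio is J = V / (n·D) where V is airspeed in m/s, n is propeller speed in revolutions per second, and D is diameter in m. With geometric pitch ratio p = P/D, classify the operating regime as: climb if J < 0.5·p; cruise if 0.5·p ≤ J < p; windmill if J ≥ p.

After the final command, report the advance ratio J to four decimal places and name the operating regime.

J = 0.3479, regime = climb

set_propeller: D = 1.1 m, P = 0.82 m (p = P/D = 0.745455); state ← (V=0, rpm=0)
set_airspeed(28.34): V ← 28.34 m/s
throttle_to(1256): rpm ← 1256
throttle_to(4443): rpm ← 4443
final state: V = 28.34 m/s, rpm = 4443 → n = rpm/60 = 74.050000 rev/s
J = V / (n·D) = 28.34 / (74.050000 × 1.1) = 0.347922
regime bands: climb J<0.3727 | cruise [0.3727, 0.7455) | windmill J≥0.7455
J = 0.3479 → climb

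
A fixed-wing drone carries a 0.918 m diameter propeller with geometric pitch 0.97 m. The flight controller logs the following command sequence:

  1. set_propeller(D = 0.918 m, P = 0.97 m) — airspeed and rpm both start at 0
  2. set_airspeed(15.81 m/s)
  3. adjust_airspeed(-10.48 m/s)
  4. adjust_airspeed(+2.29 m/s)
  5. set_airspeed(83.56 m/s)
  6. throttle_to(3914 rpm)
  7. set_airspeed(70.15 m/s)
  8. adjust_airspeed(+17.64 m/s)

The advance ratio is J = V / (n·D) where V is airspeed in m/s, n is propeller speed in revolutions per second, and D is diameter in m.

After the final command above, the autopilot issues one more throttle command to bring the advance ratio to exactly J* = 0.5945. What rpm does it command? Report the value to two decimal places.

set_propeller: D = 0.918 m, P = 0.97 m (p = P/D = 1.056645); state ← (V=0, rpm=0)
set_airspeed(15.81): V ← 15.81 m/s
adjust_airspeed(-10.48): V ← 15.81 -10.48 = 5.33 m/s
adjust_airspeed(+2.29): V ← 5.33 +2.29 = 7.62 m/s
set_airspeed(83.56): V ← 83.56 m/s
throttle_to(3914): rpm ← 3914
set_airspeed(70.15): V ← 70.15 m/s
adjust_airspeed(+17.64): V ← 70.15 +17.64 = 87.79 m/s
final state: V = 87.79 m/s, rpm = 3914 → n = rpm/60 = 65.233333 rev/s
target J* = 0.5945; solve J* = V/(n·D) for n: n = V/(J*·D) = 87.79/(0.5945 × 0.918) = 160.860905 rev/s
rpm = 60·n = 9651.654326

rpm = 9651.65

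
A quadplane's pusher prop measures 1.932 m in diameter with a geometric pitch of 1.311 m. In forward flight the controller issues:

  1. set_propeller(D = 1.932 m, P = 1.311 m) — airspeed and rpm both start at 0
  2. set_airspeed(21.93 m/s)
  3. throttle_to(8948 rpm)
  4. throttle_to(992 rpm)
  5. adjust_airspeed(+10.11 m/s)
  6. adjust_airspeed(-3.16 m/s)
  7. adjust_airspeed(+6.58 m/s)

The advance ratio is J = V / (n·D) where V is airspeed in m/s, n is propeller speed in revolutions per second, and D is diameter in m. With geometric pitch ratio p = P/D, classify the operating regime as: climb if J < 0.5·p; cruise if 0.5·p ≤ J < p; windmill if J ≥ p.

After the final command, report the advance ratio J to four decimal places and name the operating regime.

J = 1.1101, regime = windmill

set_propeller: D = 1.932 m, P = 1.311 m (p = P/D = 0.678571); state ← (V=0, rpm=0)
set_airspeed(21.93): V ← 21.93 m/s
throttle_to(8948): rpm ← 8948
throttle_to(992): rpm ← 992
adjust_airspeed(+10.11): V ← 21.93 +10.11 = 32.04 m/s
adjust_airspeed(-3.16): V ← 32.04 -3.16 = 28.88 m/s
adjust_airspeed(+6.58): V ← 28.88 +6.58 = 35.46 m/s
final state: V = 35.46 m/s, rpm = 992 → n = rpm/60 = 16.533333 rev/s
J = V / (n·D) = 35.46 / (16.533333 × 1.932) = 1.110123
regime bands: climb J<0.3393 | cruise [0.3393, 0.6786) | windmill J≥0.6786
J = 1.1101 → windmill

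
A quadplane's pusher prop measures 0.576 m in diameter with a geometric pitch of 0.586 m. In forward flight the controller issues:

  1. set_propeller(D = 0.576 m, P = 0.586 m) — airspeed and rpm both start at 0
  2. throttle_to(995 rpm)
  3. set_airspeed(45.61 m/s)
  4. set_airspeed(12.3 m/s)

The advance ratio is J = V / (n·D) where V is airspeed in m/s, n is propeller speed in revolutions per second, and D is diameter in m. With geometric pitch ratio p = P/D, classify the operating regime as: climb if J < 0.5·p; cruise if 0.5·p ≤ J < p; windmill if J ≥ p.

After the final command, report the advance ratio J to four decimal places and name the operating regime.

set_propeller: D = 0.576 m, P = 0.586 m (p = P/D = 1.017361); state ← (V=0, rpm=0)
throttle_to(995): rpm ← 995
set_airspeed(45.61): V ← 45.61 m/s
set_airspeed(12.3): V ← 12.3 m/s
final state: V = 12.3 m/s, rpm = 995 → n = rpm/60 = 16.583333 rev/s
J = V / (n·D) = 12.3 / (16.583333 × 0.576) = 1.287688
regime bands: climb J<0.5087 | cruise [0.5087, 1.0174) | windmill J≥1.0174
J = 1.2877 → windmill

J = 1.2877, regime = windmill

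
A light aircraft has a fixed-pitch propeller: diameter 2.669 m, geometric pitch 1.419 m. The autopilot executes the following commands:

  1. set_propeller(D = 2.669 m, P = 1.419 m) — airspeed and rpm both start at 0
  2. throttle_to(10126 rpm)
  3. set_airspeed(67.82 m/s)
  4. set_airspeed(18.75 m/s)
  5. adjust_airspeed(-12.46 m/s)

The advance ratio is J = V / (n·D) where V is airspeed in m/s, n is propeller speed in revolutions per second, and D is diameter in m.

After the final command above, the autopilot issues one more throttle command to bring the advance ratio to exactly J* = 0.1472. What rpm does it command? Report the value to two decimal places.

rpm = 960.61

set_propeller: D = 2.669 m, P = 1.419 m (p = P/D = 0.531660); state ← (V=0, rpm=0)
throttle_to(10126): rpm ← 10126
set_airspeed(67.82): V ← 67.82 m/s
set_airspeed(18.75): V ← 18.75 m/s
adjust_airspeed(-12.46): V ← 18.75 -12.46 = 6.29 m/s
final state: V = 6.29 m/s, rpm = 10126 → n = rpm/60 = 168.766667 rev/s
target J* = 0.1472; solve J* = V/(n·D) for n: n = V/(J*·D) = 6.29/(0.1472 × 2.669) = 16.010108 rev/s
rpm = 60·n = 960.606480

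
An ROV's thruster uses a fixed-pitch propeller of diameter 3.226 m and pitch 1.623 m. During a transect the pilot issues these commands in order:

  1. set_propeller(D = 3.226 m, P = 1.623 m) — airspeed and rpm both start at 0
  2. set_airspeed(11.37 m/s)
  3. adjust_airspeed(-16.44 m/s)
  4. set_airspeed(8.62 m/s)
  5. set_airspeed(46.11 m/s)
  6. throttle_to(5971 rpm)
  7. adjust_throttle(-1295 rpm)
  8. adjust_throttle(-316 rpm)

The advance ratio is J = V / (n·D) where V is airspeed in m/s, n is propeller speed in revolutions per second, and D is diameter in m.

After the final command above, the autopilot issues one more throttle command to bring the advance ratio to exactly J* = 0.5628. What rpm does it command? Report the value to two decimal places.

set_propeller: D = 3.226 m, P = 1.623 m (p = P/D = 0.503100); state ← (V=0, rpm=0)
set_airspeed(11.37): V ← 11.37 m/s
adjust_airspeed(-16.44): V ← 11.37 -16.44 = -5.07 m/s
set_airspeed(8.62): V ← 8.62 m/s
set_airspeed(46.11): V ← 46.11 m/s
throttle_to(5971): rpm ← 5971
adjust_throttle(-1295): rpm ← 5971 -1295 = 4676
adjust_throttle(-316): rpm ← 4676 -316 = 4360
final state: V = 46.11 m/s, rpm = 4360 → n = rpm/60 = 72.666667 rev/s
target J* = 0.5628; solve J* = V/(n·D) for n: n = V/(J*·D) = 46.11/(0.5628 × 3.226) = 25.396664 rev/s
rpm = 60·n = 1523.799830

rpm = 1523.80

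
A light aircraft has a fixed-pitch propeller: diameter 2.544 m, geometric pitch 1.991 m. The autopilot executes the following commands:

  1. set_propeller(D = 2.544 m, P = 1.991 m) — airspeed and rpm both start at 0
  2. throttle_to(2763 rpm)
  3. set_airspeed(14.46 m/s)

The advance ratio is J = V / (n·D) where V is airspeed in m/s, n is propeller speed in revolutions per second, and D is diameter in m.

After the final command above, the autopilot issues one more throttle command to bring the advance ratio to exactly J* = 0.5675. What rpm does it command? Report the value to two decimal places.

rpm = 600.95

set_propeller: D = 2.544 m, P = 1.991 m (p = P/D = 0.782626); state ← (V=0, rpm=0)
throttle_to(2763): rpm ← 2763
set_airspeed(14.46): V ← 14.46 m/s
final state: V = 14.46 m/s, rpm = 2763 → n = rpm/60 = 46.050000 rev/s
target J* = 0.5675; solve J* = V/(n·D) for n: n = V/(J*·D) = 14.46/(0.5675 × 2.544) = 10.015793 rev/s
rpm = 60·n = 600.947552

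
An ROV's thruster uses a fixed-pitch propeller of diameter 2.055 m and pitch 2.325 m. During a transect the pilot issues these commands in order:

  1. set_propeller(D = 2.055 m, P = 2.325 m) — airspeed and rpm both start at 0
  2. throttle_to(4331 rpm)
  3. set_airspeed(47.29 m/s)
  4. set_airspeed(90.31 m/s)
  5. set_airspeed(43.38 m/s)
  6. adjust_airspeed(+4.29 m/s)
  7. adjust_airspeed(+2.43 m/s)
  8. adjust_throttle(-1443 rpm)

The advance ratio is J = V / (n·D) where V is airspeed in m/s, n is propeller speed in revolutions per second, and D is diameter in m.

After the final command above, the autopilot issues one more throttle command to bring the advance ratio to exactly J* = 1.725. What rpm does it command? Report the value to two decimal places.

set_propeller: D = 2.055 m, P = 2.325 m (p = P/D = 1.131387); state ← (V=0, rpm=0)
throttle_to(4331): rpm ← 4331
set_airspeed(47.29): V ← 47.29 m/s
set_airspeed(90.31): V ← 90.31 m/s
set_airspeed(43.38): V ← 43.38 m/s
adjust_airspeed(+4.29): V ← 43.38 +4.29 = 47.67 m/s
adjust_airspeed(+2.43): V ← 47.67 +2.43 = 50.1 m/s
adjust_throttle(-1443): rpm ← 4331 -1443 = 2888
final state: V = 50.1 m/s, rpm = 2888 → n = rpm/60 = 48.133333 rev/s
target J* = 1.725; solve J* = V/(n·D) for n: n = V/(J*·D) = 50.1/(1.725 × 2.055) = 14.133079 rev/s
rpm = 60·n = 847.984767

rpm = 847.98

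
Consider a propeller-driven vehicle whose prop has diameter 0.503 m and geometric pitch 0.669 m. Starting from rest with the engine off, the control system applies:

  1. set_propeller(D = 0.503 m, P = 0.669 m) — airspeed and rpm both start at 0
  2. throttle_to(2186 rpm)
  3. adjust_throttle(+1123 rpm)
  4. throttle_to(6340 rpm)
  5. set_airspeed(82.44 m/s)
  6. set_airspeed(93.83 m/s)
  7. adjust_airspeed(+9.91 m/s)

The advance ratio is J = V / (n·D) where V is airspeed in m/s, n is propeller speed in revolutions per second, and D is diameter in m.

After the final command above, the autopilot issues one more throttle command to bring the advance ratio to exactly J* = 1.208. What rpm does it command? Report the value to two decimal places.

rpm = 10243.84

set_propeller: D = 0.503 m, P = 0.669 m (p = P/D = 1.330020); state ← (V=0, rpm=0)
throttle_to(2186): rpm ← 2186
adjust_throttle(+1123): rpm ← 2186 +1123 = 3309
throttle_to(6340): rpm ← 6340
set_airspeed(82.44): V ← 82.44 m/s
set_airspeed(93.83): V ← 93.83 m/s
adjust_airspeed(+9.91): V ← 93.83 +9.91 = 103.74 m/s
final state: V = 103.74 m/s, rpm = 6340 → n = rpm/60 = 105.666667 rev/s
target J* = 1.208; solve J* = V/(n·D) for n: n = V/(J*·D) = 103.74/(1.208 × 0.503) = 170.730583 rev/s
rpm = 60·n = 10243.835003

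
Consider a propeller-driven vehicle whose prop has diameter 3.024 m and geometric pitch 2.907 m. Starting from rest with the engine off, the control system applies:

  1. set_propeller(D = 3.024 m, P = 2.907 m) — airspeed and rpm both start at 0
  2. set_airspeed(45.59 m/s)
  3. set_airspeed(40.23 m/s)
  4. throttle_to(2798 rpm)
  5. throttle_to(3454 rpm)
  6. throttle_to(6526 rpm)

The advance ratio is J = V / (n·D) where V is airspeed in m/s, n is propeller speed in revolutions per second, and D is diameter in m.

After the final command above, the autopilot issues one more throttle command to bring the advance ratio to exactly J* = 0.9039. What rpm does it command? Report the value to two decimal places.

set_propeller: D = 3.024 m, P = 2.907 m (p = P/D = 0.961310); state ← (V=0, rpm=0)
set_airspeed(45.59): V ← 45.59 m/s
set_airspeed(40.23): V ← 40.23 m/s
throttle_to(2798): rpm ← 2798
throttle_to(3454): rpm ← 3454
throttle_to(6526): rpm ← 6526
final state: V = 40.23 m/s, rpm = 6526 → n = rpm/60 = 108.766667 rev/s
target J* = 0.9039; solve J* = V/(n·D) for n: n = V/(J*·D) = 40.23/(0.9039 × 3.024) = 14.717968 rev/s
rpm = 60·n = 883.078090

rpm = 883.08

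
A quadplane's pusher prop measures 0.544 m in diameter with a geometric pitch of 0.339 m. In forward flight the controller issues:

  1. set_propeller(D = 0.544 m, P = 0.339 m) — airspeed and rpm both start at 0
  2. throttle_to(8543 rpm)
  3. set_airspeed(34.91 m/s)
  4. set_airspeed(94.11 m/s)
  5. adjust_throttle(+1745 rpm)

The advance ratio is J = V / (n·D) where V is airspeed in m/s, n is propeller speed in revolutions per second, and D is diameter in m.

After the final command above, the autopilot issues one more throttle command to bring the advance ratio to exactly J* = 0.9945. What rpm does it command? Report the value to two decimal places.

set_propeller: D = 0.544 m, P = 0.339 m (p = P/D = 0.623162); state ← (V=0, rpm=0)
throttle_to(8543): rpm ← 8543
set_airspeed(34.91): V ← 34.91 m/s
set_airspeed(94.11): V ← 94.11 m/s
adjust_throttle(+1745): rpm ← 8543 +1745 = 10288
final state: V = 94.11 m/s, rpm = 10288 → n = rpm/60 = 171.466667 rev/s
target J* = 0.9945; solve J* = V/(n·D) for n: n = V/(J*·D) = 94.11/(0.9945 × 0.544) = 173.953065 rev/s
rpm = 60·n = 10437.183923

rpm = 10437.18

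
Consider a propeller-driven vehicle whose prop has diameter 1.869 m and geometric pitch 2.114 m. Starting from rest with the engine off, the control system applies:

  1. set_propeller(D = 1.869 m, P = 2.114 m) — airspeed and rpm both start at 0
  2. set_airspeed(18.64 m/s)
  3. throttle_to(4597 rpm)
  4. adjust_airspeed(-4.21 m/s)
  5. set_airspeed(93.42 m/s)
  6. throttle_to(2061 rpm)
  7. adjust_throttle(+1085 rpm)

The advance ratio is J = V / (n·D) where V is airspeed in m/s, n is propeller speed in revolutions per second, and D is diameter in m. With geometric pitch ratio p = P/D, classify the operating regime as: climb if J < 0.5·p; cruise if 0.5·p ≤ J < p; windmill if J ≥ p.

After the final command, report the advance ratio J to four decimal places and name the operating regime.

set_propeller: D = 1.869 m, P = 2.114 m (p = P/D = 1.131086); state ← (V=0, rpm=0)
set_airspeed(18.64): V ← 18.64 m/s
throttle_to(4597): rpm ← 4597
adjust_airspeed(-4.21): V ← 18.64 -4.21 = 14.43 m/s
set_airspeed(93.42): V ← 93.42 m/s
throttle_to(2061): rpm ← 2061
adjust_throttle(+1085): rpm ← 2061 +1085 = 3146
final state: V = 93.42 m/s, rpm = 3146 → n = rpm/60 = 52.433333 rev/s
J = V / (n·D) = 93.42 / (52.433333 × 1.869) = 0.953286
regime bands: climb J<0.5655 | cruise [0.5655, 1.1311) | windmill J≥1.1311
J = 0.9533 → cruise

J = 0.9533, regime = cruise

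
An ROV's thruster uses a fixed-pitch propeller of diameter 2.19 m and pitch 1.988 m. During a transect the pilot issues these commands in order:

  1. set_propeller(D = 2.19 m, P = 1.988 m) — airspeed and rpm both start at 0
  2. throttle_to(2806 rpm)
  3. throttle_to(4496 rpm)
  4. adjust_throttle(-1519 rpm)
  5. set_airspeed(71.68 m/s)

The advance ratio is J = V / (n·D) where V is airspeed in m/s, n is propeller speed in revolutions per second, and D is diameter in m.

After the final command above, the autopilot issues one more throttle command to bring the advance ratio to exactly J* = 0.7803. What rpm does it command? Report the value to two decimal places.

set_propeller: D = 2.19 m, P = 1.988 m (p = P/D = 0.907763); state ← (V=0, rpm=0)
throttle_to(2806): rpm ← 2806
throttle_to(4496): rpm ← 4496
adjust_throttle(-1519): rpm ← 4496 -1519 = 2977
set_airspeed(71.68): V ← 71.68 m/s
final state: V = 71.68 m/s, rpm = 2977 → n = rpm/60 = 49.616667 rev/s
target J* = 0.7803; solve J* = V/(n·D) for n: n = V/(J*·D) = 71.68/(0.7803 × 2.19) = 41.946166 rev/s
rpm = 60·n = 2516.769981

rpm = 2516.77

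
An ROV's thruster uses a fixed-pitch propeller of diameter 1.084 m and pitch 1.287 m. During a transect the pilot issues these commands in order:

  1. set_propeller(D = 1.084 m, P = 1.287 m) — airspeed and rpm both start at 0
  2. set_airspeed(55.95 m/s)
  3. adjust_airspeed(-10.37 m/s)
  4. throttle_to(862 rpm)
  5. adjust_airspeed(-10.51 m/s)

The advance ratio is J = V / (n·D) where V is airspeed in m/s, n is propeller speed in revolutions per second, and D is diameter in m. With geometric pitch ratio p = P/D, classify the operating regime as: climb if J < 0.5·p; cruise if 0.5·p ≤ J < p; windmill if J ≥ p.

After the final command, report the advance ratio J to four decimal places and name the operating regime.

set_propeller: D = 1.084 m, P = 1.287 m (p = P/D = 1.187269); state ← (V=0, rpm=0)
set_airspeed(55.95): V ← 55.95 m/s
adjust_airspeed(-10.37): V ← 55.95 -10.37 = 45.58 m/s
throttle_to(862): rpm ← 862
adjust_airspeed(-10.51): V ← 45.58 -10.51 = 35.07 m/s
final state: V = 35.07 m/s, rpm = 862 → n = rpm/60 = 14.366667 rev/s
J = V / (n·D) = 35.07 / (14.366667 × 1.084) = 2.251907
regime bands: climb J<0.5936 | cruise [0.5936, 1.1873) | windmill J≥1.1873
J = 2.2519 → windmill

J = 2.2519, regime = windmill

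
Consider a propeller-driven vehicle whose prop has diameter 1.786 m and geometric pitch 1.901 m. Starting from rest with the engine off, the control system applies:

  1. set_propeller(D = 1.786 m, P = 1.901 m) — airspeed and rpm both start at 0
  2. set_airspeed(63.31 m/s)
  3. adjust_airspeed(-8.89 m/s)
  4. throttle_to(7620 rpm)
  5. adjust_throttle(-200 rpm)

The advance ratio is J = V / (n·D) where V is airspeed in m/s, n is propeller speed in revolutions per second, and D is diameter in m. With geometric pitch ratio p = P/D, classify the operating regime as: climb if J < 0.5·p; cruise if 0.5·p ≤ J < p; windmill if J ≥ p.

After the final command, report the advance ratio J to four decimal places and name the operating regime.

J = 0.2464, regime = climb

set_propeller: D = 1.786 m, P = 1.901 m (p = P/D = 1.064390); state ← (V=0, rpm=0)
set_airspeed(63.31): V ← 63.31 m/s
adjust_airspeed(-8.89): V ← 63.31 -8.89 = 54.42 m/s
throttle_to(7620): rpm ← 7620
adjust_throttle(-200): rpm ← 7620 -200 = 7420
final state: V = 54.42 m/s, rpm = 7420 → n = rpm/60 = 123.666667 rev/s
J = V / (n·D) = 54.42 / (123.666667 × 1.786) = 0.246391
regime bands: climb J<0.5322 | cruise [0.5322, 1.0644) | windmill J≥1.0644
J = 0.2464 → climb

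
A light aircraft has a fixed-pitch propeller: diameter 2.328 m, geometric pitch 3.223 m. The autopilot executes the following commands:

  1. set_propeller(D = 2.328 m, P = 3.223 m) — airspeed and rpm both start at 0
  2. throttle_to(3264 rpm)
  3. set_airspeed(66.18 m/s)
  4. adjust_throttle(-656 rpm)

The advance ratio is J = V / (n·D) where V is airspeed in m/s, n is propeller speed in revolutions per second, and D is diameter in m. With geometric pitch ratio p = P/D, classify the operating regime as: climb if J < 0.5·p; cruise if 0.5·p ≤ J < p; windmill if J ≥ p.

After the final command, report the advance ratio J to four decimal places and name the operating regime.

J = 0.6540, regime = climb

set_propeller: D = 2.328 m, P = 3.223 m (p = P/D = 1.384450); state ← (V=0, rpm=0)
throttle_to(3264): rpm ← 3264
set_airspeed(66.18): V ← 66.18 m/s
adjust_throttle(-656): rpm ← 3264 -656 = 2608
final state: V = 66.18 m/s, rpm = 2608 → n = rpm/60 = 43.466667 rev/s
J = V / (n·D) = 66.18 / (43.466667 × 2.328) = 0.654015
regime bands: climb J<0.6922 | cruise [0.6922, 1.3845) | windmill J≥1.3845
J = 0.6540 → climb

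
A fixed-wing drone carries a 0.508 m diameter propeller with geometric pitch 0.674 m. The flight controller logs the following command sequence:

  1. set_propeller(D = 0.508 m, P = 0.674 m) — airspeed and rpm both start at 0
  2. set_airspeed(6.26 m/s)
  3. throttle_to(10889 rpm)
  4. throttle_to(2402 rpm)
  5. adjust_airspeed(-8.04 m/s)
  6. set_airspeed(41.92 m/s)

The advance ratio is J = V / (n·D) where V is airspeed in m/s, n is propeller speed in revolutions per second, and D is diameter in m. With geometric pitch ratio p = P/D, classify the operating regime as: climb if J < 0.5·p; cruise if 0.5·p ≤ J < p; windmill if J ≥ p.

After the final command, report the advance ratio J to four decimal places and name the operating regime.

set_propeller: D = 0.508 m, P = 0.674 m (p = P/D = 1.326772); state ← (V=0, rpm=0)
set_airspeed(6.26): V ← 6.26 m/s
throttle_to(10889): rpm ← 10889
throttle_to(2402): rpm ← 2402
adjust_airspeed(-8.04): V ← 6.26 -8.04 = -1.78 m/s
set_airspeed(41.92): V ← 41.92 m/s
final state: V = 41.92 m/s, rpm = 2402 → n = rpm/60 = 40.033333 rev/s
J = V / (n·D) = 41.92 / (40.033333 × 0.508) = 2.061274
regime bands: climb J<0.6634 | cruise [0.6634, 1.3268) | windmill J≥1.3268
J = 2.0613 → windmill

J = 2.0613, regime = windmill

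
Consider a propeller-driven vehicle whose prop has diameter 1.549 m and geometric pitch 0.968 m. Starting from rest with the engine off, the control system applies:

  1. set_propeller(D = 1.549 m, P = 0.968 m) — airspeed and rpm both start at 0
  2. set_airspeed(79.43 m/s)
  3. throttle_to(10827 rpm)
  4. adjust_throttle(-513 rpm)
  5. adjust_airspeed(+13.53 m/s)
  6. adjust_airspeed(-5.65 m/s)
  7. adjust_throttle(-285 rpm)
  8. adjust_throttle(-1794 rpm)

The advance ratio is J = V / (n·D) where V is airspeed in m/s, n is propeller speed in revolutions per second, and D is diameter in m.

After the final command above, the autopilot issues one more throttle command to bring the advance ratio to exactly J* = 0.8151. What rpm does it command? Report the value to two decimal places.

rpm = 4149.09

set_propeller: D = 1.549 m, P = 0.968 m (p = P/D = 0.624919); state ← (V=0, rpm=0)
set_airspeed(79.43): V ← 79.43 m/s
throttle_to(10827): rpm ← 10827
adjust_throttle(-513): rpm ← 10827 -513 = 10314
adjust_airspeed(+13.53): V ← 79.43 +13.53 = 92.96 m/s
adjust_airspeed(-5.65): V ← 92.96 -5.65 = 87.31 m/s
adjust_throttle(-285): rpm ← 10314 -285 = 10029
adjust_throttle(-1794): rpm ← 10029 -1794 = 8235
final state: V = 87.31 m/s, rpm = 8235 → n = rpm/60 = 137.250000 rev/s
target J* = 0.8151; solve J* = V/(n·D) for n: n = V/(J*·D) = 87.31/(0.8151 × 1.549) = 69.151512 rev/s
rpm = 60·n = 4149.090690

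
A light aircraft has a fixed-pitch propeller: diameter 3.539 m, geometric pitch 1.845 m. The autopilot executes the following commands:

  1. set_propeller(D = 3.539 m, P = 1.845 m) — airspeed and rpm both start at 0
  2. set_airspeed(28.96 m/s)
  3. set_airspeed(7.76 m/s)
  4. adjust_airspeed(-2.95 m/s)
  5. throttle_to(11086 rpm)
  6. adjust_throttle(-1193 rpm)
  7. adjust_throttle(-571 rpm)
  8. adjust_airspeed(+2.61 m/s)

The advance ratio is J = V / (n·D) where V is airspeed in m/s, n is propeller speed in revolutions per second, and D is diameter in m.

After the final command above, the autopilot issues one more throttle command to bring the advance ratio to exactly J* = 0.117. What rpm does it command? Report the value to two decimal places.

rpm = 1075.20

set_propeller: D = 3.539 m, P = 1.845 m (p = P/D = 0.521334); state ← (V=0, rpm=0)
set_airspeed(28.96): V ← 28.96 m/s
set_airspeed(7.76): V ← 7.76 m/s
adjust_airspeed(-2.95): V ← 7.76 -2.95 = 4.81 m/s
throttle_to(11086): rpm ← 11086
adjust_throttle(-1193): rpm ← 11086 -1193 = 9893
adjust_throttle(-571): rpm ← 9893 -571 = 9322
adjust_airspeed(+2.61): V ← 4.81 +2.61 = 7.42 m/s
final state: V = 7.42 m/s, rpm = 9322 → n = rpm/60 = 155.366667 rev/s
target J* = 0.117; solve J* = V/(n·D) for n: n = V/(J*·D) = 7.42/(0.117 × 3.539) = 17.919978 rev/s
rpm = 60·n = 1075.198702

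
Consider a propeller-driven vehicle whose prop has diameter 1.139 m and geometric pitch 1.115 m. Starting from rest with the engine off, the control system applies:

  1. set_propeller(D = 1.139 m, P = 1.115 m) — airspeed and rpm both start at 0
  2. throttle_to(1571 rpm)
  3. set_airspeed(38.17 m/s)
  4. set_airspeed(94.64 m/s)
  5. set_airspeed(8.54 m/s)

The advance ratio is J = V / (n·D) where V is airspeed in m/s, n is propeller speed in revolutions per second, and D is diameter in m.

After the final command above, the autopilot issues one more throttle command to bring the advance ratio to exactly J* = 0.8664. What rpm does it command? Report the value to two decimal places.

rpm = 519.24

set_propeller: D = 1.139 m, P = 1.115 m (p = P/D = 0.978929); state ← (V=0, rpm=0)
throttle_to(1571): rpm ← 1571
set_airspeed(38.17): V ← 38.17 m/s
set_airspeed(94.64): V ← 94.64 m/s
set_airspeed(8.54): V ← 8.54 m/s
final state: V = 8.54 m/s, rpm = 1571 → n = rpm/60 = 26.183333 rev/s
target J* = 0.8664; solve J* = V/(n·D) for n: n = V/(J*·D) = 8.54/(0.8664 × 1.139) = 8.653976 rev/s
rpm = 60·n = 519.238580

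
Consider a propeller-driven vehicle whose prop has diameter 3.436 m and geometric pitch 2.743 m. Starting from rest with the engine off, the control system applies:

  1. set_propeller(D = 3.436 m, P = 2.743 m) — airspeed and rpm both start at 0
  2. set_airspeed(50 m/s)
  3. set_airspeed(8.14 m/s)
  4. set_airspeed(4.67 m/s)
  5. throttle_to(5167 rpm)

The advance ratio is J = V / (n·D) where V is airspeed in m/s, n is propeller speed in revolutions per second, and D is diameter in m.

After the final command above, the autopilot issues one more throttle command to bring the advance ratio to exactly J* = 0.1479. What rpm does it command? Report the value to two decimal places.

set_propeller: D = 3.436 m, P = 2.743 m (p = P/D = 0.798312); state ← (V=0, rpm=0)
set_airspeed(50): V ← 50 m/s
set_airspeed(8.14): V ← 8.14 m/s
set_airspeed(4.67): V ← 4.67 m/s
throttle_to(5167): rpm ← 5167
final state: V = 4.67 m/s, rpm = 5167 → n = rpm/60 = 86.116667 rev/s
target J* = 0.1479; solve J* = V/(n·D) for n: n = V/(J*·D) = 4.67/(0.1479 × 3.436) = 9.189578 rev/s
rpm = 60·n = 551.374658

rpm = 551.37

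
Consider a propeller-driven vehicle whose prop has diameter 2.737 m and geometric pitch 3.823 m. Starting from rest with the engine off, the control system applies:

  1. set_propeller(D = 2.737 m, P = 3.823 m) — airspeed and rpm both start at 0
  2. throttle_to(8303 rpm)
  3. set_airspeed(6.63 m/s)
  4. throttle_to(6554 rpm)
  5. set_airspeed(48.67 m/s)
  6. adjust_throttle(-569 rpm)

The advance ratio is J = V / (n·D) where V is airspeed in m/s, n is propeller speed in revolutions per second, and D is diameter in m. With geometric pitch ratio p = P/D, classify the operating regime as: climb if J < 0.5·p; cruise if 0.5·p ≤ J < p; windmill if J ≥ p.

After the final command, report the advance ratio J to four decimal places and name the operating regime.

set_propeller: D = 2.737 m, P = 3.823 m (p = P/D = 1.396785); state ← (V=0, rpm=0)
throttle_to(8303): rpm ← 8303
set_airspeed(6.63): V ← 6.63 m/s
throttle_to(6554): rpm ← 6554
set_airspeed(48.67): V ← 48.67 m/s
adjust_throttle(-569): rpm ← 6554 -569 = 5985
final state: V = 48.67 m/s, rpm = 5985 → n = rpm/60 = 99.750000 rev/s
J = V / (n·D) = 48.67 / (99.750000 × 2.737) = 0.178268
regime bands: climb J<0.6984 | cruise [0.6984, 1.3968) | windmill J≥1.3968
J = 0.1783 → climb

J = 0.1783, regime = climb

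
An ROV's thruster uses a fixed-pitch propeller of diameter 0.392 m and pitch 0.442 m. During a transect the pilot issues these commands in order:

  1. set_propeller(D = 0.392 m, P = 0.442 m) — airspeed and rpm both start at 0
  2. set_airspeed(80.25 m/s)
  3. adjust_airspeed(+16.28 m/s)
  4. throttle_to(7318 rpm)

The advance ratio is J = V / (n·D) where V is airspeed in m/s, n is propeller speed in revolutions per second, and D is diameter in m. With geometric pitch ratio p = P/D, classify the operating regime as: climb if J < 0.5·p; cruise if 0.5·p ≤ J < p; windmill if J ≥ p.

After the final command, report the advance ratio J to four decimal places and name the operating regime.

set_propeller: D = 0.392 m, P = 0.442 m (p = P/D = 1.127551); state ← (V=0, rpm=0)
set_airspeed(80.25): V ← 80.25 m/s
adjust_airspeed(+16.28): V ← 80.25 +16.28 = 96.53 m/s
throttle_to(7318): rpm ← 7318
final state: V = 96.53 m/s, rpm = 7318 → n = rpm/60 = 121.966667 rev/s
J = V / (n·D) = 96.53 / (121.966667 × 0.392) = 2.018994
regime bands: climb J<0.5638 | cruise [0.5638, 1.1276) | windmill J≥1.1276
J = 2.0190 → windmill

J = 2.0190, regime = windmill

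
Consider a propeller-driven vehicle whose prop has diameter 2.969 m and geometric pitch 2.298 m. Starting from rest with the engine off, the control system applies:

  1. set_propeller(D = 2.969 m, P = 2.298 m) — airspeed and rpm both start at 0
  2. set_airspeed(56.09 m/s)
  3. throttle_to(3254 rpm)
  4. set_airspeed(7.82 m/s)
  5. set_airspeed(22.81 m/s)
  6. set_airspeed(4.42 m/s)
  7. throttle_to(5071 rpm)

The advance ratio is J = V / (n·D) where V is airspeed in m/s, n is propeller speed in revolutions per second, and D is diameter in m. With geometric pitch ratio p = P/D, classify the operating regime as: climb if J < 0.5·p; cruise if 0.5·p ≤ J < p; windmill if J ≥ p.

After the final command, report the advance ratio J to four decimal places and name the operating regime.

set_propeller: D = 2.969 m, P = 2.298 m (p = P/D = 0.773998); state ← (V=0, rpm=0)
set_airspeed(56.09): V ← 56.09 m/s
throttle_to(3254): rpm ← 3254
set_airspeed(7.82): V ← 7.82 m/s
set_airspeed(22.81): V ← 22.81 m/s
set_airspeed(4.42): V ← 4.42 m/s
throttle_to(5071): rpm ← 5071
final state: V = 4.42 m/s, rpm = 5071 → n = rpm/60 = 84.516667 rev/s
J = V / (n·D) = 4.42 / (84.516667 × 2.969) = 0.017614
regime bands: climb J<0.3870 | cruise [0.3870, 0.7740) | windmill J≥0.7740
J = 0.0176 → climb

J = 0.0176, regime = climb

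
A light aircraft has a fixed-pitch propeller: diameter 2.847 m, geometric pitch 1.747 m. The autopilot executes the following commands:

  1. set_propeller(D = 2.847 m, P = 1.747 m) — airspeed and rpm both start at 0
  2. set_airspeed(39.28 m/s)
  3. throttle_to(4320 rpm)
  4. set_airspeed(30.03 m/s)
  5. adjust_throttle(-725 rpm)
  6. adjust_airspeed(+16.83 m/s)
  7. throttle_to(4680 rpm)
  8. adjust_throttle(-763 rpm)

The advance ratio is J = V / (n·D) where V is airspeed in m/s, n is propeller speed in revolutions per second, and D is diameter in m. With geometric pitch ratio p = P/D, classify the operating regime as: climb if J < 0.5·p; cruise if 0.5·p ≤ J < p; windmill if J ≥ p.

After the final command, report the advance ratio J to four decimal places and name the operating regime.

J = 0.2521, regime = climb

set_propeller: D = 2.847 m, P = 1.747 m (p = P/D = 0.613628); state ← (V=0, rpm=0)
set_airspeed(39.28): V ← 39.28 m/s
throttle_to(4320): rpm ← 4320
set_airspeed(30.03): V ← 30.03 m/s
adjust_throttle(-725): rpm ← 4320 -725 = 3595
adjust_airspeed(+16.83): V ← 30.03 +16.83 = 46.86 m/s
throttle_to(4680): rpm ← 4680
adjust_throttle(-763): rpm ← 4680 -763 = 3917
final state: V = 46.86 m/s, rpm = 3917 → n = rpm/60 = 65.283333 rev/s
J = V / (n·D) = 46.86 / (65.283333 × 2.847) = 0.252123
regime bands: climb J<0.3068 | cruise [0.3068, 0.6136) | windmill J≥0.6136
J = 0.2521 → climb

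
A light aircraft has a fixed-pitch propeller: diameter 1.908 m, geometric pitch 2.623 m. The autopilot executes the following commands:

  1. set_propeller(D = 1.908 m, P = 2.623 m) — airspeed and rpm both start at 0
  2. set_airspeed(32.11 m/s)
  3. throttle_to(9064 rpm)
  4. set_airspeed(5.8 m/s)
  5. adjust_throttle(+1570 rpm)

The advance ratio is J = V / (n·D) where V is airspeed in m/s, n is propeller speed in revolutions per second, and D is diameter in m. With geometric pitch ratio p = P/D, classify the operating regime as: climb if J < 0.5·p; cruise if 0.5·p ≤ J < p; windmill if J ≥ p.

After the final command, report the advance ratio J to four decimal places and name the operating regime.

J = 0.0172, regime = climb

set_propeller: D = 1.908 m, P = 2.623 m (p = P/D = 1.374738); state ← (V=0, rpm=0)
set_airspeed(32.11): V ← 32.11 m/s
throttle_to(9064): rpm ← 9064
set_airspeed(5.8): V ← 5.8 m/s
adjust_throttle(+1570): rpm ← 9064 +1570 = 10634
final state: V = 5.8 m/s, rpm = 10634 → n = rpm/60 = 177.233333 rev/s
J = V / (n·D) = 5.8 / (177.233333 × 1.908) = 0.017152
regime bands: climb J<0.6874 | cruise [0.6874, 1.3747) | windmill J≥1.3747
J = 0.0172 → climb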